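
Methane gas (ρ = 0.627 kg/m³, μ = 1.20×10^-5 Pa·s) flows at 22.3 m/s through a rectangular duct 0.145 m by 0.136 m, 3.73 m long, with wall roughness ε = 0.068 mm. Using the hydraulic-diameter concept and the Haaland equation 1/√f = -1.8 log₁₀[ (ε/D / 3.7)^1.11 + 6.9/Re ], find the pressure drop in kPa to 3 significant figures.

Hydraulic diameter D_h = 4A/P = 4·(0.145·0.136)/(2·(0.145+0.136)) = 0.07888/0.562 = 0.1404 m.
Re = ρVD_h/μ = 0.627·22.3·0.1404/1.2e-05 = 1.635e+05.
ε/D_h = 6.8e-05/0.1404 = 0.000484; Haaland gives 1/√f = -1.8 log₁₀[4.9e-05+4.22e-05] = 7.272, so f = 0.01891.
ΔP = f(L/D_h)(ρV²/2) = 0.01891·3.73/0.1404·155.9 = 78.34 Pa.
ΔP = 0.0783 kPa.

ΔP ≈ 0.0783 kPa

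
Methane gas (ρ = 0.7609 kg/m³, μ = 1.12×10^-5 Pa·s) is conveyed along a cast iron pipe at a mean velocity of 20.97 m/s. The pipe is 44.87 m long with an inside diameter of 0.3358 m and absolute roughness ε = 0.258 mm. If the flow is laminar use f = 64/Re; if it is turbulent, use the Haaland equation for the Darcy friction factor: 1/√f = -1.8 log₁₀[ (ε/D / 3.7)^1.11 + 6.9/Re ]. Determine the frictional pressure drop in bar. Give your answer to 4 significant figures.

ΔP ≈ 0.004276 bar

Reynolds number Re = ρVD/μ = 0.7609 · 20.97 · 0.3358 / 1.12e-05 = 4.784e+05.
Re > 4000 → turbulent. Relative roughness ε/D = 0.000258/0.3358 = 0.000768. Haaland: 1/√f = -1.8 log₁₀[(0.000768/3.7)^1.11 + 6.9/4.784e+05] = -1.8 log₁₀[8.17e-05 + 1.44e-05] = 7.231, so f = 0.01913.
Darcy-Weisbach: ΔP = f(L/D)(ρV²/2) = 0.01913·(44.87/0.3358)·(0.7609·20.97²/2) = 0.01913·133.6·167.3 = 427.6 Pa.
ΔP = 427.6 Pa = 0.004276 bar.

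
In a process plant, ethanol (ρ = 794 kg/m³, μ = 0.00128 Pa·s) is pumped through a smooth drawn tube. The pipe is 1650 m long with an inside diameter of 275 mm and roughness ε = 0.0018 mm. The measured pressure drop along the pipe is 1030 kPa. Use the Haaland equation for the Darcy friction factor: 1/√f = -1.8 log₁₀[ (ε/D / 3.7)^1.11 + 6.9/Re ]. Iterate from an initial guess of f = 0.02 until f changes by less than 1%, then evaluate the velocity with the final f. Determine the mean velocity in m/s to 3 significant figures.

V ≈ 6.10 m/s

Rearranging Darcy-Weisbach: V = √(2·ΔP·D/(f·L·ρ)). With ε/D = 1.8e-06/0.275 = 6.55e-06, iterate starting from f = 0.02:
  f = 0.02 → V = √(2·1.03e+06·0.275/(0.02·1650·794)) = 4.65 m/s; Re = ρVD/μ = 7.932e+05; f → 0.01215
  f = 0.01215 → V = 5.966 m/s; Re = 1.018e+06; f → 0.01167
  f = 0.01167 → V = 6.088 m/s; Re = 1.038e+06; f → 0.01163
Converged (Δf/f < 1%). With the final f = 0.01163: V = √(2·1.03e+06·0.275/(0.01163·1650·794)) = 6.097 m/s.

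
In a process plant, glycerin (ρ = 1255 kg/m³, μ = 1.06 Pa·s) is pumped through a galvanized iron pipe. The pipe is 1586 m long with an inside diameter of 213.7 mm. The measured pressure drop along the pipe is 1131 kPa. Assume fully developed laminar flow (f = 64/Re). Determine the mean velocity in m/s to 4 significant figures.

For laminar flow, f = 64/Re with Re = ρVD/μ, so Darcy-Weisbach reduces to ΔP = 32μLV/D². Solving for V: V = ΔP·D²/(32μL) = 1.131e+06·(0.2137)²/(32·1.06·1586) = 0.9601 m/s.
Check: Re = ρVD/μ = 1255·0.9601·0.2137/1.06 = 242.9 < 2300, so the laminar assumption holds.

V ≈ 0.9601 m/s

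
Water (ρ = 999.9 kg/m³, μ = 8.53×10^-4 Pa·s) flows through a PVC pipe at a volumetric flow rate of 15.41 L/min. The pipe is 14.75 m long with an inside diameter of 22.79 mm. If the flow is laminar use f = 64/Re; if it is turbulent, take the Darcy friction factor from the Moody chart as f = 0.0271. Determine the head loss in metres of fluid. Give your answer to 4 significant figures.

h_f ≈ 0.3544 m

Q = 15.41 L/min = 15.41/60000 = 0.0002568 m³/s.
Cross-sectional area A = πD²/4 = π(0.02279)²/4 = 0.0004079 m²; mean velocity V = Q/A = 0.0002568/0.0004079 = 0.6296 m/s.
Reynolds number Re = ρVD/μ = 999.9 · 0.6296 · 0.02279 / 0.000853 = 1.682e+04.
Re > 4000 → turbulent; use the Moody-chart value f = 0.0271.
Darcy-Weisbach: ΔP = f(L/D)(ρV²/2) = 0.0271·(14.75/0.02279)·(999.9·0.6296²/2) = 0.0271·647.2·198.2 = 3476 Pa.
Head loss h_f = ΔP/(ρg) = 3476/(999.9·9.81) = 0.3544 m.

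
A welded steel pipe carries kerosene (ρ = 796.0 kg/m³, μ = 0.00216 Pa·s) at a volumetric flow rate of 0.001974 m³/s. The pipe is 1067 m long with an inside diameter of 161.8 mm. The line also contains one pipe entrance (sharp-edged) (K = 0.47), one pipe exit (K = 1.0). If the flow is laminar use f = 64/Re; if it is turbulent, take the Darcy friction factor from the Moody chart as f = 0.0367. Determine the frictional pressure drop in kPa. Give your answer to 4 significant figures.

ΔP ≈ 0.8932 kPa

Cross-sectional area A = πD²/4 = π(0.1618)²/4 = 0.02056 m²; mean velocity V = Q/A = 0.001974/0.02056 = 0.09601 m/s.
Reynolds number Re = ρVD/μ = 796 · 0.09601 · 0.1618 / 0.00216 = 5725.
Re > 4000 → turbulent; use the Moody-chart value f = 0.0367.
Total minor-loss coefficient ΣK = 1·0.47 + 1·1 = 1.47.
ΔP = [f·L/D + ΣK]·(ρV²/2) = [0.0367·1067/0.1618 + 1.47]·(796·0.09601²/2) = [242 + 1.47]·3.668 = 893.2 Pa.
ΔP = 893.2 Pa = 0.8932 kPa.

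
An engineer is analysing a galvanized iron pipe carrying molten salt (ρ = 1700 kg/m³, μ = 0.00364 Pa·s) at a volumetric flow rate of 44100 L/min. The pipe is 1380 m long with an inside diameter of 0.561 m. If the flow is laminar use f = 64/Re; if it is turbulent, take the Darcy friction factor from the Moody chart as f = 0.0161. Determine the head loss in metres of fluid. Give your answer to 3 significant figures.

h_f ≈ 17.8 m

Q = 44100 L/min = 44100/60000 = 0.735 m³/s.
Cross-sectional area A = πD²/4 = π(0.561)²/4 = 0.2472 m²; mean velocity V = Q/A = 0.735/0.2472 = 2.974 m/s.
Reynolds number Re = ρVD/μ = 1700 · 2.974 · 0.561 / 0.00364 = 7.791e+05.
Re > 4000 → turbulent; use the Moody-chart value f = 0.0161.
Darcy-Weisbach: ΔP = f(L/D)(ρV²/2) = 0.0161·(1380/0.561)·(1700·2.974²/2) = 0.0161·2460·7516 = 2.976e+05 Pa.
Head loss h_f = ΔP/(ρg) = 2.976e+05/(1700·9.81) = 17.8 m.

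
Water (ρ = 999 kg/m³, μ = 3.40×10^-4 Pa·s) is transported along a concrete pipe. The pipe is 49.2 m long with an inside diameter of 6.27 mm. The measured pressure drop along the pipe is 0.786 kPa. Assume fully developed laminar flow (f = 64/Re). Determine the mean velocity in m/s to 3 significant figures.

For laminar flow, f = 64/Re with Re = ρVD/μ, so Darcy-Weisbach reduces to ΔP = 32μLV/D². Solving for V: V = ΔP·D²/(32μL) = 786·(0.00627)²/(32·0.00034·49.2) = 0.05772 m/s.
Check: Re = ρVD/μ = 999·0.05772·0.00627/0.00034 = 1063 < 2300, so the laminar assumption holds.

V ≈ 0.0577 m/s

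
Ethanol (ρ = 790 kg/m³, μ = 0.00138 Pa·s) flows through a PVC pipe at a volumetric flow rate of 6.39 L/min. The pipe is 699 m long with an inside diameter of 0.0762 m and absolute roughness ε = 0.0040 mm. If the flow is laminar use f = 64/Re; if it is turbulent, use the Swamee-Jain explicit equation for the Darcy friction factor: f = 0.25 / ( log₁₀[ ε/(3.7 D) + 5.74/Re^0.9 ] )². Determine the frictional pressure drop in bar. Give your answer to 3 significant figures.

ΔP ≈ 0.00124 bar

Q = 6.39 L/min = 6.39/60000 = 0.0001065 m³/s.
Cross-sectional area A = πD²/4 = π(0.0762)²/4 = 0.00456 m²; mean velocity V = Q/A = 0.0001065/0.00456 = 0.02335 m/s.
Reynolds number Re = ρVD/μ = 790 · 0.02335 · 0.0762 / 0.00138 = 1019.
Re < 2300 → laminar flow, so f = 64/Re = 64/1019 = 0.06282 (the turbulent correlation is not needed).
Darcy-Weisbach: ΔP = f(L/D)(ρV²/2) = 0.06282·(699/0.0762)·(790·0.02335²/2) = 0.06282·9173·0.2154 = 124.1 Pa.
ΔP = 124.1 Pa = 0.00124 bar.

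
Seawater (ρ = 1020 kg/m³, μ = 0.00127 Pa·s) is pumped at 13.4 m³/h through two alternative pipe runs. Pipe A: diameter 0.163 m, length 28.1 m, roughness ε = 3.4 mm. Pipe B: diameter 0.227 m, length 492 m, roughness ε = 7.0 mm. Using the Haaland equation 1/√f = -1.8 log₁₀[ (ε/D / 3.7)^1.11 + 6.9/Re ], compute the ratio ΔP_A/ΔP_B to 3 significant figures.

ΔP_A/ΔP_B ≈ 0.256

Pipe A: V = Q/A = 0.003722/0.02087 = 0.1784 m/s; Re = 2.335e+04; ε/D = 0.0209; Haaland → f = 0.05109; ΔP_A = f(L/D)(ρV²/2) = 142.9 Pa.
Pipe B: V = Q/A = 0.003722/0.04047 = 0.09197 m/s; Re = 1.677e+04; ε/D = 0.0308; Haaland → f = 0.05974; ΔP_B = f(L/D)(ρV²/2) = 558.6 Pa.
ΔP_A/ΔP_B = 142.9/558.6 = 0.256.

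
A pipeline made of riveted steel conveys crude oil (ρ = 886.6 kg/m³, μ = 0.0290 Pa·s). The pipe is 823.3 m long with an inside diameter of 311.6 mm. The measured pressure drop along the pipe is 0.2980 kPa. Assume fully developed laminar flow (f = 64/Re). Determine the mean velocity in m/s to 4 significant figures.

For laminar flow, f = 64/Re with Re = ρVD/μ, so Darcy-Weisbach reduces to ΔP = 32μLV/D². Solving for V: V = ΔP·D²/(32μL) = 298·(0.3116)²/(32·0.029·823.3) = 0.03787 m/s.
Check: Re = ρVD/μ = 886.6·0.03787·0.3116/0.029 = 360.8 < 2300, so the laminar assumption holds.

V ≈ 0.03787 m/s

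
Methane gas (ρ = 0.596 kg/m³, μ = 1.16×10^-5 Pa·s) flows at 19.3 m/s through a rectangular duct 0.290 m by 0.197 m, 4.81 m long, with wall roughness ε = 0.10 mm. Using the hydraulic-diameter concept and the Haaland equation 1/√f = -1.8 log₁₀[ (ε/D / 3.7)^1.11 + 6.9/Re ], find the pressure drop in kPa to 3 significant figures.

Hydraulic diameter D_h = 4A/P = 4·(0.29·0.197)/(2·(0.29+0.197)) = 0.2285/0.974 = 0.2346 m.
Re = ρVD_h/μ = 0.596·19.3·0.2346/1.16e-05 = 2.327e+05.
ε/D_h = 0.0001/0.2346 = 0.000426; Haaland gives 1/√f = -1.8 log₁₀[4.25e-05+2.97e-05] = 7.455, so f = 0.01799.
ΔP = f(L/D_h)(ρV²/2) = 0.01799·4.81/0.2346·111 = 40.94 Pa.
ΔP = 0.0409 kPa.

ΔP ≈ 0.0409 kPa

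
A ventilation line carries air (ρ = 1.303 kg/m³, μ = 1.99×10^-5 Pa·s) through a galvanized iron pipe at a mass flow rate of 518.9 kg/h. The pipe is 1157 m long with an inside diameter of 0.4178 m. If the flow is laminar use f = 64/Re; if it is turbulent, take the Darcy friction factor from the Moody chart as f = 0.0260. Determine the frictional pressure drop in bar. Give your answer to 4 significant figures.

ΔP ≈ 3.054×10^-4 bar

ṁ = 518.9 kg/h = 518.9/3600 = 0.1441 kg/s.
A = πD²/4 = π(0.4178)²/4 = 0.1371 m²; mean velocity V = ṁ/(ρA) = 0.1441/(1.303 · 0.1371) = 0.8069 m/s.
Reynolds number Re = ρVD/μ = 1.303 · 0.8069 · 0.4178 / 1.99e-05 = 2.207e+04.
Re > 4000 → turbulent; use the Moody-chart value f = 0.0260.
Darcy-Weisbach: ΔP = f(L/D)(ρV²/2) = 0.026·(1157/0.4178)·(1.303·0.8069²/2) = 0.026·2769·0.4242 = 30.54 Pa.
ΔP = 30.54 Pa = 3.054×10^-4 bar.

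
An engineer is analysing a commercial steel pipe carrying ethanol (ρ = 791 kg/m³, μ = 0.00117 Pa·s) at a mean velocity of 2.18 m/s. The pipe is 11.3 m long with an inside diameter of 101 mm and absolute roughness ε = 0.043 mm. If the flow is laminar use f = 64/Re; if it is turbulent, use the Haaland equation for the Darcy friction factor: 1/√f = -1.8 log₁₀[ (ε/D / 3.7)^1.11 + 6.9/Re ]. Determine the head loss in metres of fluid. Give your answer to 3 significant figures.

h_f ≈ 0.510 m

Reynolds number Re = ρVD/μ = 791 · 2.18 · 0.101 / 0.00117 = 1.489e+05.
Re > 4000 → turbulent. Relative roughness ε/D = 4.3e-05/0.101 = 0.000426. Haaland: 1/√f = -1.8 log₁₀[(0.000426/3.7)^1.11 + 6.9/1.489e+05] = -1.8 log₁₀[4.24e-05 + 4.64e-05] = 7.293, so f = 0.0188.
Darcy-Weisbach: ΔP = f(L/D)(ρV²/2) = 0.0188·(11.3/0.101)·(791·2.18²/2) = 0.0188·111.9·1880 = 3954 Pa.
Head loss h_f = ΔP/(ρg) = 3954/(791·9.81) = 0.510 m.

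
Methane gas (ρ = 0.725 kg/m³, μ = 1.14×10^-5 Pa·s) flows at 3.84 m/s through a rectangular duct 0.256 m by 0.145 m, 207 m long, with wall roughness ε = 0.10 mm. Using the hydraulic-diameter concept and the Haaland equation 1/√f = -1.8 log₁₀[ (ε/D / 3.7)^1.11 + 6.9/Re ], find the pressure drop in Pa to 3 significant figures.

ΔP ≈ 136 Pa

Hydraulic diameter D_h = 4A/P = 4·(0.256·0.145)/(2·(0.256+0.145)) = 0.1485/0.802 = 0.1851 m.
Re = ρVD_h/μ = 0.725·3.84·0.1851/1.14e-05 = 4.521e+04.
ε/D_h = 0.0001/0.1851 = 0.00054; Haaland gives 1/√f = -1.8 log₁₀[5.53e-05+0.000153] = 6.628, so f = 0.02276.
ΔP = f(L/D_h)(ρV²/2) = 0.02276·207/0.1851·5.345 = 136 Pa.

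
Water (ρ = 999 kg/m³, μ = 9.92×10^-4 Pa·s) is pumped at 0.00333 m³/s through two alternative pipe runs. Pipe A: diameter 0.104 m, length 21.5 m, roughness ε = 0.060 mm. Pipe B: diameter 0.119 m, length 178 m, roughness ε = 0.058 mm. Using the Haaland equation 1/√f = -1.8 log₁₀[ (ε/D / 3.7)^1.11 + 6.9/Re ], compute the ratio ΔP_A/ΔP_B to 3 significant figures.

ΔP_A/ΔP_B ≈ 0.234

Pipe A: V = Q/A = 0.00333/0.008495 = 0.392 m/s; Re = 4.106e+04; ε/D = 0.000577; Haaland → f = 0.02326; ΔP_A = f(L/D)(ρV²/2) = 369 Pa.
Pipe B: V = Q/A = 0.00333/0.01112 = 0.2994 m/s; Re = 3.588e+04; ε/D = 0.000487; Haaland → f = 0.02359; ΔP_B = f(L/D)(ρV²/2) = 1580 Pa.
ΔP_A/ΔP_B = 369/1580 = 0.234.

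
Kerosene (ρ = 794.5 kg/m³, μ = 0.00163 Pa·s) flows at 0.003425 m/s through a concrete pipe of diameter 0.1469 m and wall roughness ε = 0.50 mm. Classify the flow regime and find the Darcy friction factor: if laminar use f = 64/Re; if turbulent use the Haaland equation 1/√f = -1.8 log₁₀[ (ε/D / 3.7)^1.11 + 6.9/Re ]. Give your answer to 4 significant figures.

f ≈ 0.2610

Re = ρVD/μ = 794.5·0.003425·0.1469/0.00163 = 245.2.
Re < 2300 → laminar, so f = 64/Re = 0.261 (roughness is irrelevant in laminar flow).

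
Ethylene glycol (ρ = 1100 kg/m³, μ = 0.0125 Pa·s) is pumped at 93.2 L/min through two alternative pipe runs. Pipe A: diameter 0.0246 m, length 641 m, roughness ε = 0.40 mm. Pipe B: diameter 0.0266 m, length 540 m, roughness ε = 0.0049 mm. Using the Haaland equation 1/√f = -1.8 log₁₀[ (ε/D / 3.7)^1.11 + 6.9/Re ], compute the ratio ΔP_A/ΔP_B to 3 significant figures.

ΔP_A/ΔP_B ≈ 2.54

Pipe A: V = Q/A = 0.001553/0.0004753 = 3.268 m/s; Re = 7075; ε/D = 0.0163; Haaland → f = 0.05062; ΔP_A = f(L/D)(ρV²/2) = 7.749e+06 Pa.
Pipe B: V = Q/A = 0.001553/0.0005557 = 2.795 m/s; Re = 6543; ε/D = 0.000184; Haaland → f = 0.03499; ΔP_B = f(L/D)(ρV²/2) = 3.052e+06 Pa.
ΔP_A/ΔP_B = 7.749e+06/3.052e+06 = 2.54.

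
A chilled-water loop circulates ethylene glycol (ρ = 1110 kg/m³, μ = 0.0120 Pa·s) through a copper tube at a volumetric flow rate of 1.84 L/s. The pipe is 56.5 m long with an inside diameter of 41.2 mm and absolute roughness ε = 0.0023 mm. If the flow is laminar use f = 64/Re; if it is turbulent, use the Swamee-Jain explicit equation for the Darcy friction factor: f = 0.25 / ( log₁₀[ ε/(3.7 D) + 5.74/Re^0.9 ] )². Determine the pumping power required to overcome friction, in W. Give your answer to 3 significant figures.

P ≈ 99.6 W

Q = 1.84 L/s = 1.84/1000 = 0.00184 m³/s.
Cross-sectional area A = πD²/4 = π(0.0412)²/4 = 0.001333 m²; mean velocity V = Q/A = 0.00184/0.001333 = 1.38 m/s.
Reynolds number Re = ρVD/μ = 1110 · 1.38 · 0.0412 / 0.012 = 5260.
Re > 4000 → turbulent. Relative roughness ε/D = 2.3e-06/0.0412 = 5.58e-05. Swamee-Jain: f = 0.25/(log₁₀[5.58e-05/3.7 + 5.74/5260^0.9])² = 0.25/(log₁₀[1.51e-05 + 0.00257])² = 0.25/(-2.587)² = 0.03734.
Darcy-Weisbach: ΔP = f(L/D)(ρV²/2) = 0.03734·(56.5/0.0412)·(1110·1.38²/2) = 0.03734·1371·1057 = 5.414e+04 Pa.
Pumping power P = QΔP = 0.00184·5.414e+04 = 99.62 W = 99.6 W.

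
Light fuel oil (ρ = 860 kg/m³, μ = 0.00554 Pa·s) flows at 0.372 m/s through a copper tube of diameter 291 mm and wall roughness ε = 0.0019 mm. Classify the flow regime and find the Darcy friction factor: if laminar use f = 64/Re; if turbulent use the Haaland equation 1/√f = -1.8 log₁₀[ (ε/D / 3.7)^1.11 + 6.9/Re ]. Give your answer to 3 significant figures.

f ≈ 0.0269

Re = ρVD/μ = 860·0.372·0.291/0.00554 = 1.68e+04.
Re > 4000 → turbulent. ε/D = 1.9e-06/0.291 = 6.53e-06; Haaland: 1/√f = -1.8 log₁₀[4.11e-07 + 0.000411] = 6.095, so f = 0.02692.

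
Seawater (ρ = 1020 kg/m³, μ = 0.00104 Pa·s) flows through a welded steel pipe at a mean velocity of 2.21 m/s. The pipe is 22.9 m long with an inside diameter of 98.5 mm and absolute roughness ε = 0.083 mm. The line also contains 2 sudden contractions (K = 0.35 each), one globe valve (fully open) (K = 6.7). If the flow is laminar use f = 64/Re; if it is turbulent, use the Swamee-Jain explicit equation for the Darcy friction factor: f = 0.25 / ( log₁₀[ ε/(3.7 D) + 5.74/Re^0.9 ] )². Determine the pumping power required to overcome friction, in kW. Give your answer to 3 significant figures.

P ≈ 0.510 kW

Reynolds number Re = ρVD/μ = 1020 · 2.21 · 0.0985 / 0.00104 = 2.135e+05.
Re > 4000 → turbulent. Relative roughness ε/D = 8.3e-05/0.0985 = 0.000843. Swamee-Jain: f = 0.25/(log₁₀[0.000843/3.7 + 5.74/2.135e+05^0.9])² = 0.25/(log₁₀[0.000228 + 9.17e-05])² = 0.25/(-3.496)² = 0.02046.
Total minor-loss coefficient ΣK = 2·0.35 + 1·6.7 = 7.4.
ΔP = [f·L/D + ΣK]·(ρV²/2) = [0.02046·22.9/0.0985 + 7.4]·(1020·2.21²/2) = [4.757 + 7.4]·2491 = 3.028e+04 Pa.
Q = V·A = 2.21·0.00762 = 0.01684 m³/s.
Pumping power P = QΔP = 0.01684·3.028e+04 = 509.9 W = 0.510 kW.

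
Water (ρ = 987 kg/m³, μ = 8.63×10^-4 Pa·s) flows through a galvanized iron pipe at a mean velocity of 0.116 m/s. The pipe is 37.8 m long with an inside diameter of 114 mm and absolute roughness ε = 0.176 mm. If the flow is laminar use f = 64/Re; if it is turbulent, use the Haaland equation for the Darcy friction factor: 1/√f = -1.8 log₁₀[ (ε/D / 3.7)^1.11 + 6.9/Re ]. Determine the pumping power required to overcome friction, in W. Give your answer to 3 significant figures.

P ≈ 0.0787 W

Reynolds number Re = ρVD/μ = 987 · 0.116 · 0.114 / 0.000863 = 1.512e+04.
Re > 4000 → turbulent. Relative roughness ε/D = 0.000176/0.114 = 0.00154. Haaland: 1/√f = -1.8 log₁₀[(0.00154/3.7)^1.11 + 6.9/1.512e+04] = -1.8 log₁₀[0.000177 + 0.000456] = 5.757, so f = 0.03017.
Darcy-Weisbach: ΔP = f(L/D)(ρV²/2) = 0.03017·(37.8/0.114)·(987·0.116²/2) = 0.03017·331.6·6.641 = 66.44 Pa.
Q = V·A = 0.116·0.01021 = 0.001184 m³/s.
Pumping power P = QΔP = 0.001184·66.44 = 0.07866 W = 0.0787 W.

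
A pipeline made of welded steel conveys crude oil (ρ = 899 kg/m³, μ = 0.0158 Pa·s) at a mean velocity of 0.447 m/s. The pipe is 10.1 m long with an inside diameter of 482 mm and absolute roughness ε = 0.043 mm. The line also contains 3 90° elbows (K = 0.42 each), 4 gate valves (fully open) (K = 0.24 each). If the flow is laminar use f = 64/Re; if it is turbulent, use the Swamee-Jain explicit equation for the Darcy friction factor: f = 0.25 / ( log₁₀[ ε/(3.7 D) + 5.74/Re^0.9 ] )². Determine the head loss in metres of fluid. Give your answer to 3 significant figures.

h_f ≈ 0.0289 m

Reynolds number Re = ρVD/μ = 899 · 0.447 · 0.482 / 0.0158 = 1.226e+04.
Re > 4000 → turbulent. Relative roughness ε/D = 4.3e-05/0.482 = 8.92e-05. Swamee-Jain: f = 0.25/(log₁₀[8.92e-05/3.7 + 5.74/1.226e+04^0.9])² = 0.25/(log₁₀[2.41e-05 + 0.0012])² = 0.25/(-2.912)² = 0.02948.
Total minor-loss coefficient ΣK = 3·0.42 + 4·0.24 = 2.22.
ΔP = [f·L/D + ΣK]·(ρV²/2) = [0.02948·10.1/0.482 + 2.22]·(899·0.447²/2) = [0.6178 + 2.22]·89.81 = 254.9 Pa.
Head loss h_f = ΔP/(ρg) = 254.9/(899·9.81) = 0.0289 m.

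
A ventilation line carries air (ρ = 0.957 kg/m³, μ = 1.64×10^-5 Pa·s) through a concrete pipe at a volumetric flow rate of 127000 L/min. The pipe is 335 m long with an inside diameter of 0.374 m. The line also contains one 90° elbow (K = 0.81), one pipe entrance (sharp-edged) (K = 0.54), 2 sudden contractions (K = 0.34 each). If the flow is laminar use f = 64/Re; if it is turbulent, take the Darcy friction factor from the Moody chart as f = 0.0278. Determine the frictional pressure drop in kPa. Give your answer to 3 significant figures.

Q = 127000 L/min = 127000/60000 = 2.117 m³/s.
Cross-sectional area A = πD²/4 = π(0.374)²/4 = 0.1099 m²; mean velocity V = Q/A = 2.117/0.1099 = 19.27 m/s.
Reynolds number Re = ρVD/μ = 0.957 · 19.27 · 0.374 / 1.64e-05 = 4.205e+05.
Re > 4000 → turbulent; use the Moody-chart value f = 0.0278.
Total minor-loss coefficient ΣK = 1·0.81 + 1·0.54 + 2·0.34 = 2.03.
ΔP = [f·L/D + ΣK]·(ρV²/2) = [0.0278·335/0.374 + 2.03]·(0.957·19.27²/2) = [24.9 + 2.03]·177.6 = 4784 Pa.
ΔP = 4784 Pa = 4.78 kPa.

ΔP ≈ 4.78 kPa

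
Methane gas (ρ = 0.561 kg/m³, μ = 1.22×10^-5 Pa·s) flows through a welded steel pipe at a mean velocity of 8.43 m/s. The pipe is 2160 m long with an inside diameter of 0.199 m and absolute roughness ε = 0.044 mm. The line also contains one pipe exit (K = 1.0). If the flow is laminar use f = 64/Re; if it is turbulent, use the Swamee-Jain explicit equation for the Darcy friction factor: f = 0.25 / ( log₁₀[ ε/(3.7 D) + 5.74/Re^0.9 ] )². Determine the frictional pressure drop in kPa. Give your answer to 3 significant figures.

ΔP ≈ 4.34 kPa

Reynolds number Re = ρVD/μ = 0.561 · 8.43 · 0.199 / 1.22e-05 = 7.714e+04.
Re > 4000 → turbulent. Relative roughness ε/D = 4.4e-05/0.199 = 0.000221. Swamee-Jain: f = 0.25/(log₁₀[0.000221/3.7 + 5.74/7.714e+04^0.9])² = 0.25/(log₁₀[5.98e-05 + 0.000229])² = 0.25/(-3.539)² = 0.01996.
Total minor-loss coefficient ΣK = 1·1 = 1.
ΔP = [f·L/D + ΣK]·(ρV²/2) = [0.01996·2160/0.199 + 1]·(0.561·8.43²/2) = [216.7 + 1]·19.93 = 4339 Pa.
ΔP = 4339 Pa = 4.34 kPa.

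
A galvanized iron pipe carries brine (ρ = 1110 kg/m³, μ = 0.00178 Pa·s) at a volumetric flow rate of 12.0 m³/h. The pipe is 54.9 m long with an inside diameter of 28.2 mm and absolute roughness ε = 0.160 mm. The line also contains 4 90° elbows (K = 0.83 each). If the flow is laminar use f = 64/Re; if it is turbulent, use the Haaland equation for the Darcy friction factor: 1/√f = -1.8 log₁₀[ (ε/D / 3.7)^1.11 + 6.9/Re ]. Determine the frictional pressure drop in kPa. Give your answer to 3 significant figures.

Q = 12.0 m³/h = 12.0/3600 = 0.003333 m³/s.
Cross-sectional area A = πD²/4 = π(0.0282)²/4 = 0.0006246 m²; mean velocity V = Q/A = 0.003333/0.0006246 = 5.337 m/s.
Reynolds number Re = ρVD/μ = 1110 · 5.337 · 0.0282 / 0.00178 = 9.385e+04.
Re > 4000 → turbulent. Relative roughness ε/D = 0.00016/0.0282 = 0.00567. Haaland: 1/√f = -1.8 log₁₀[(0.00567/3.7)^1.11 + 6.9/9.385e+04] = -1.8 log₁₀[0.000752 + 7.35e-05] = 5.55, so f = 0.03246.
Total minor-loss coefficient ΣK = 4·0.83 = 3.32.
ΔP = [f·L/D + ΣK]·(ρV²/2) = [0.03246·54.9/0.0282 + 3.32]·(1110·5.337²/2) = [63.2 + 3.32]·1.581e+04 = 1.052e+06 Pa.
ΔP = 1.052e+06 Pa = 1050 kPa.

ΔP ≈ 1050 kPa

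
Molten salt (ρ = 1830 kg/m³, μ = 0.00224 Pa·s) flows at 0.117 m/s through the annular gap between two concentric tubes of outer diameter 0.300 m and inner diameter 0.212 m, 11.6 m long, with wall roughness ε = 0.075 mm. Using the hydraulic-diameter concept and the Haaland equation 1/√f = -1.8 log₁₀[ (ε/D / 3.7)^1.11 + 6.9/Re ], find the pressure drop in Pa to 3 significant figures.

ΔP ≈ 55.1 Pa

Hydraulic diameter D_h = 4A/P = D_o - D_i = 0.3 - 0.212 = 0.088 m.
Re = ρVD_h/μ = 1830·0.117·0.088/0.00224 = 8411.
ε/D_h = 7.5e-05/0.088 = 0.000852; Haaland gives 1/√f = -1.8 log₁₀[9.17e-05+0.00082] = 5.472, so f = 0.0334.
ΔP = f(L/D_h)(ρV²/2) = 0.0334·11.6/0.088·12.53 = 55.14 Pa.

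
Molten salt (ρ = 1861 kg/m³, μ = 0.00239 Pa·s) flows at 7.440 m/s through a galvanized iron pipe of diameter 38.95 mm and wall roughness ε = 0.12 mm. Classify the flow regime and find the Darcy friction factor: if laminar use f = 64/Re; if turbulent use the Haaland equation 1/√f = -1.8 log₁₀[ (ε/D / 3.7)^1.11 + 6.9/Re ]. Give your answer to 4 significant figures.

f ≈ 0.02694

Re = ρVD/μ = 1861·7.44·0.03895/0.00239 = 2.256e+05.
Re > 4000 → turbulent. ε/D = 0.00012/0.03895 = 0.00308; Haaland: 1/√f = -1.8 log₁₀[0.000382 + 3.06e-05] = 6.093, so f = 0.02694.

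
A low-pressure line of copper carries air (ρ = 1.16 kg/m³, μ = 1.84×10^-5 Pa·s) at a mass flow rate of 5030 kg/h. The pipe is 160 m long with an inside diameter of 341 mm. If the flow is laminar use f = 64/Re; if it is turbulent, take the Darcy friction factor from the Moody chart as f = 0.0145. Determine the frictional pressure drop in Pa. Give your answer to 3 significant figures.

ΔP ≈ 686 Pa

ṁ = 5030 kg/h = 5030/3600 = 1.397 kg/s.
A = πD²/4 = π(0.341)²/4 = 0.09133 m²; mean velocity V = ṁ/(ρA) = 1.397/(1.16 · 0.09133) = 13.19 m/s.
Reynolds number Re = ρVD/μ = 1.16 · 13.19 · 0.341 / 1.84e-05 = 2.835e+05.
Re > 4000 → turbulent; use the Moody-chart value f = 0.0145.
Darcy-Weisbach: ΔP = f(L/D)(ρV²/2) = 0.0145·(160/0.341)·(1.16·13.19²/2) = 0.0145·469.2·100.9 = 686.4 Pa.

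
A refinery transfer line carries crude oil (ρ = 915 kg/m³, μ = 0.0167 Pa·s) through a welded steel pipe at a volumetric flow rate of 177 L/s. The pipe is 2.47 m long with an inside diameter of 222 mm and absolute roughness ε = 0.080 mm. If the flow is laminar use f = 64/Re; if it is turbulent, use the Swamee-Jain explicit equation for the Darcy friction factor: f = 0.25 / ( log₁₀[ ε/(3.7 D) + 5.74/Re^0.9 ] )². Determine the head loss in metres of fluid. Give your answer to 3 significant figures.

h_f ≈ 0.258 m

Q = 177 L/s = 177/1000 = 0.177 m³/s.
Cross-sectional area A = πD²/4 = π(0.222)²/4 = 0.03871 m²; mean velocity V = Q/A = 0.177/0.03871 = 4.573 m/s.
Reynolds number Re = ρVD/μ = 915 · 4.573 · 0.222 / 0.0167 = 5.562e+04.
Re > 4000 → turbulent. Relative roughness ε/D = 8e-05/0.222 = 0.00036. Swamee-Jain: f = 0.25/(log₁₀[0.00036/3.7 + 5.74/5.562e+04^0.9])² = 0.25/(log₁₀[9.74e-05 + 0.000308])² = 0.25/(-3.392)² = 0.02172.
Darcy-Weisbach: ΔP = f(L/D)(ρV²/2) = 0.02172·(2.47/0.222)·(915·4.573²/2) = 0.02172·11.13·9566 = 2312 Pa.
Head loss h_f = ΔP/(ρg) = 2312/(915·9.81) = 0.258 m.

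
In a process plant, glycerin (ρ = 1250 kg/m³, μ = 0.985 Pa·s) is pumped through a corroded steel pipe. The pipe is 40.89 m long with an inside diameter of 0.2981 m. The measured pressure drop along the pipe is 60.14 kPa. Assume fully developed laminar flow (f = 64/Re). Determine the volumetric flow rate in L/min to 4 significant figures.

For laminar flow, f = 64/Re with Re = ρVD/μ, so Darcy-Weisbach reduces to ΔP = 32μLV/D². Solving for V: V = ΔP·D²/(32μL) = 6.014e+04·(0.2981)²/(32·0.985·40.89) = 4.147 m/s.
Check: Re = ρVD/μ = 1250·4.147·0.2981/0.985 = 1569 < 2300, so the laminar assumption holds.
Q = V·A = 4.147·(π/4·0.2981²) = 0.2894 m³/s = 17360 L/min.

Q ≈ 17360 L/min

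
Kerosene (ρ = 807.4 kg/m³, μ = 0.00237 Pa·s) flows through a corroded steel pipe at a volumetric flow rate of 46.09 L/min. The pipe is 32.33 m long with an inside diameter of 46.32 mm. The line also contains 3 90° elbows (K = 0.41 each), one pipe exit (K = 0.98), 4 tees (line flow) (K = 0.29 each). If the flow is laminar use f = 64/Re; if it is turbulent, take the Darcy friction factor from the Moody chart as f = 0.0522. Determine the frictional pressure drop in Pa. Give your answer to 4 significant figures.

Q = 46.09 L/min = 46.09/60000 = 0.0007682 m³/s.
Cross-sectional area A = πD²/4 = π(0.04632)²/4 = 0.001685 m²; mean velocity V = Q/A = 0.0007682/0.001685 = 0.4559 m/s.
Reynolds number Re = ρVD/μ = 807.4 · 0.4559 · 0.04632 / 0.00237 = 7193.
Re > 4000 → turbulent; use the Moody-chart value f = 0.0522.
Total minor-loss coefficient ΣK = 3·0.41 + 1·0.98 + 4·0.29 = 3.37.
ΔP = [f·L/D + ΣK]·(ρV²/2) = [0.0522·32.33/0.04632 + 3.37]·(807.4·0.4559²/2) = [36.43 + 3.37]·83.89 = 3339 Pa.

ΔP ≈ 3339 Pa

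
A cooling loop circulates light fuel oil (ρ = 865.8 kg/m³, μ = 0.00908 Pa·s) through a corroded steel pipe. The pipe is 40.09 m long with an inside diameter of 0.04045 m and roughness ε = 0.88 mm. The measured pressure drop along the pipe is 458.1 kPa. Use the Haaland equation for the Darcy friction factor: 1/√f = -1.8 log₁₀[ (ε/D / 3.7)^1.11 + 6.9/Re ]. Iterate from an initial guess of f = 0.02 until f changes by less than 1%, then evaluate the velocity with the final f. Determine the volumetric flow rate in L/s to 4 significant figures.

Q ≈ 5.802 L/s

Rearranging Darcy-Weisbach: V = √(2·ΔP·D/(f·L·ρ)). With ε/D = 0.00088/0.04045 = 0.0218, iterate starting from f = 0.02:
  f = 0.02 → V = √(2·4.581e+05·0.04045/(0.02·40.09·865.8)) = 7.307 m/s; Re = ρVD/μ = 2.818e+04; f → 0.05162
  f = 0.05162 → V = 4.548 m/s; Re = 1.754e+04; f → 0.05237
  f = 0.05237 → V = 4.515 m/s; Re = 1.742e+04; f → 0.05238
Converged (Δf/f < 1%). With the final f = 0.05238: V = √(2·4.581e+05·0.04045/(0.05238·40.09·865.8)) = 4.515 m/s.
Q = V·A = 4.515·(π/4·0.04045²) = 0.005802 m³/s = 5.802 L/s.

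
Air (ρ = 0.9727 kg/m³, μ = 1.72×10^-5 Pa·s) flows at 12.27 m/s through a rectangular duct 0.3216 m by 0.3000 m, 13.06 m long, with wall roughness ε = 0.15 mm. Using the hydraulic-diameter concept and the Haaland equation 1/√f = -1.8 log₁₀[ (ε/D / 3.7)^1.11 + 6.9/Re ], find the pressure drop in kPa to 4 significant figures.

Hydraulic diameter D_h = 4A/P = 4·(0.3216·0.3)/(2·(0.3216+0.3)) = 0.3859/1.243 = 0.3104 m.
Re = ρVD_h/μ = 0.9727·12.27·0.3104/1.72e-05 = 2.154e+05.
ε/D_h = 0.00015/0.3104 = 0.000483; Haaland gives 1/√f = -1.8 log₁₀[4.88e-05+3.2e-05] = 7.366, so f = 0.01843.
ΔP = f(L/D_h)(ρV²/2) = 0.01843·13.06/0.3104·73.22 = 56.77 Pa.
ΔP = 0.05677 kPa.

ΔP ≈ 0.05677 kPa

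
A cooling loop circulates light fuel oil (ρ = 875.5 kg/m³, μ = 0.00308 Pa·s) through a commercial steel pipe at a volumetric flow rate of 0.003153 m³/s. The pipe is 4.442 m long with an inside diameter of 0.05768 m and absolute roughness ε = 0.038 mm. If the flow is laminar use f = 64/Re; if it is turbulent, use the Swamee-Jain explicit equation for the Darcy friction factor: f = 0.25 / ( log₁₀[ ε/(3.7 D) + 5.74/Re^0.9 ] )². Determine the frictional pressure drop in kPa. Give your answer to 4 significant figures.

Cross-sectional area A = πD²/4 = π(0.05768)²/4 = 0.002613 m²; mean velocity V = Q/A = 0.003153/0.002613 = 1.207 m/s.
Reynolds number Re = ρVD/μ = 875.5 · 1.207 · 0.05768 / 0.00308 = 1.978e+04.
Re > 4000 → turbulent. Relative roughness ε/D = 3.8e-05/0.05768 = 0.000659. Swamee-Jain: f = 0.25/(log₁₀[0.000659/3.7 + 5.74/1.978e+04^0.9])² = 0.25/(log₁₀[0.000178 + 0.00078])² = 0.25/(-3.018)² = 0.02744.
Darcy-Weisbach: ΔP = f(L/D)(ρV²/2) = 0.02744·(4.442/0.05768)·(875.5·1.207²/2) = 0.02744·77.01·637.4 = 1347 Pa.
ΔP = 1347 Pa = 1.347 kPa.

ΔP ≈ 1.347 kPa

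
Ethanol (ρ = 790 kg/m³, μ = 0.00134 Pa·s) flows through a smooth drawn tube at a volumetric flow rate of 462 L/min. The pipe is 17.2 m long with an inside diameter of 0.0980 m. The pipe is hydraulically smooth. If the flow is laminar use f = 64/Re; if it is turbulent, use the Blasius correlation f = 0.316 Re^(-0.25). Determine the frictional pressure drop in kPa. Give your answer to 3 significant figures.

ΔP ≈ 1.46 kPa

Q = 462 L/min = 462/60000 = 0.0077 m³/s.
Cross-sectional area A = πD²/4 = π(0.098)²/4 = 0.007543 m²; mean velocity V = Q/A = 0.0077/0.007543 = 1.021 m/s.
Reynolds number Re = ρVD/μ = 790 · 1.021 · 0.098 / 0.00134 = 5.898e+04.
Re > 4000 → turbulent. Smooth-pipe (Blasius): f = 0.316 Re^(-0.25) = 0.316/(5.898e+04)^0.25 = 0.02028.
Darcy-Weisbach: ΔP = f(L/D)(ρV²/2) = 0.02028·(17.2/0.098)·(790·1.021²/2) = 0.02028·175.5·411.6 = 1465 Pa.
ΔP = 1465 Pa = 1.46 kPa.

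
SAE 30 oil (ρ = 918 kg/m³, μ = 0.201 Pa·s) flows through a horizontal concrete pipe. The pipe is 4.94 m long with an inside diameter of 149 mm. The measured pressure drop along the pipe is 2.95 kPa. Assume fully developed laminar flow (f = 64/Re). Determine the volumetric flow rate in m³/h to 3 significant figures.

Q ≈ 129 m³/h

For laminar flow, f = 64/Re with Re = ρVD/μ, so Darcy-Weisbach reduces to ΔP = 32μLV/D². Solving for V: V = ΔP·D²/(32μL) = 2950·(0.149)²/(32·0.201·4.94) = 2.061 m/s.
Check: Re = ρVD/μ = 918·2.061·0.149/0.201 = 1403 < 2300, so the laminar assumption holds.
Q = V·A = 2.061·(π/4·0.149²) = 0.03594 m³/s = 129 m³/h.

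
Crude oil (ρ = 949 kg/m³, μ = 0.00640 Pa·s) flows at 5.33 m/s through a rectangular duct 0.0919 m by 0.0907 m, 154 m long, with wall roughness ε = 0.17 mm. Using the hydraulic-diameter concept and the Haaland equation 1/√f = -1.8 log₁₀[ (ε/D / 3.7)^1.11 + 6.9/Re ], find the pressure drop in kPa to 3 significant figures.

Hydraulic diameter D_h = 4A/P = 4·(0.0919·0.0907)/(2·(0.0919+0.0907)) = 0.03334/0.3652 = 0.0913 m.
Re = ρVD_h/μ = 949·5.33·0.0913/0.0064 = 7.215e+04.
ε/D_h = 0.00017/0.0913 = 0.00186; Haaland gives 1/√f = -1.8 log₁₀[0.000218+9.56e-05] = 6.306, so f = 0.02515.
ΔP = f(L/D_h)(ρV²/2) = 0.02515·154/0.0913·1.348e+04 = 5.718e+05 Pa.
ΔP = 572 kPa.

ΔP ≈ 572 kPa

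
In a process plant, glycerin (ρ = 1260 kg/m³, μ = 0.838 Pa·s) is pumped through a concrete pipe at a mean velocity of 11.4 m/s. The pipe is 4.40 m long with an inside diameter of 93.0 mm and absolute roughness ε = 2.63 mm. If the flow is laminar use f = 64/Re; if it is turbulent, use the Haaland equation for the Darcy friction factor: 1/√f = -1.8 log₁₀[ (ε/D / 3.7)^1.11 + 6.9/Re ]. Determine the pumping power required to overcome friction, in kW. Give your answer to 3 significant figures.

Reynolds number Re = ρVD/μ = 1260 · 11.4 · 0.093 / 0.838 = 1594.
Re < 2300 → laminar flow, so f = 64/Re = 64/1594 = 0.04015 (the turbulent correlation is not needed).
Darcy-Weisbach: ΔP = f(L/D)(ρV²/2) = 0.04015·(4.4/0.093)·(1260·11.4²/2) = 0.04015·47.31·8.187e+04 = 1.555e+05 Pa.
Q = V·A = 11.4·0.006793 = 0.07744 m³/s.
Pumping power P = QΔP = 0.07744·1.555e+05 = 12040 W = 12.0 kW.

P ≈ 12.0 kW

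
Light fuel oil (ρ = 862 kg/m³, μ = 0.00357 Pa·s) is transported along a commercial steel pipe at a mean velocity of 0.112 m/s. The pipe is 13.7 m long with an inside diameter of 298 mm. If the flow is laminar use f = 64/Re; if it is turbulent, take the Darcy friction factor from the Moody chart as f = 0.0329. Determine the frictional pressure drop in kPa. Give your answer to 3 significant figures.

Reynolds number Re = ρVD/μ = 862 · 0.112 · 0.298 / 0.00357 = 8059.
Re > 4000 → turbulent; use the Moody-chart value f = 0.0329.
Darcy-Weisbach: ΔP = f(L/D)(ρV²/2) = 0.0329·(13.7/0.298)·(862·0.112²/2) = 0.0329·45.97·5.406 = 8.177 Pa.
ΔP = 8.177 Pa = 0.00818 kPa.

ΔP ≈ 0.00818 kPa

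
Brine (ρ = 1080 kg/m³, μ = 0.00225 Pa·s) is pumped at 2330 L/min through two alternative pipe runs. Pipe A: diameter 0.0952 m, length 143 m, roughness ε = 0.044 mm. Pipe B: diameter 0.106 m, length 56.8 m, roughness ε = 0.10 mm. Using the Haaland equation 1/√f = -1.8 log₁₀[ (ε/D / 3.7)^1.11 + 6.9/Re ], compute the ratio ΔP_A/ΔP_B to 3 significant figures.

Pipe A: V = Q/A = 0.03883/0.007118 = 5.456 m/s; Re = 2.493e+05; ε/D = 0.000462; Haaland → f = 0.0181; ΔP_A = f(L/D)(ρV²/2) = 4.369e+05 Pa.
Pipe B: V = Q/A = 0.03883/0.008825 = 4.401 m/s; Re = 2.239e+05; ε/D = 0.000943; Haaland → f = 0.02056; ΔP_B = f(L/D)(ρV²/2) = 1.152e+05 Pa.
ΔP_A/ΔP_B = 4.369e+05/1.152e+05 = 3.79.

ΔP_A/ΔP_B ≈ 3.79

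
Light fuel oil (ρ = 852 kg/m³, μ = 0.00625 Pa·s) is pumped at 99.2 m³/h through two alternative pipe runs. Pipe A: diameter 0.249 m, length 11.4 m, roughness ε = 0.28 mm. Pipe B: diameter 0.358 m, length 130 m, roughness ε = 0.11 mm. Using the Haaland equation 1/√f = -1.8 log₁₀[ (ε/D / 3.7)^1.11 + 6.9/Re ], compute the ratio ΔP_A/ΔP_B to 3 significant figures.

ΔP_A/ΔP_B ≈ 0.522

Pipe A: V = Q/A = 0.02756/0.0487 = 0.5659 m/s; Re = 1.921e+04; ε/D = 0.00112; Haaland → f = 0.02808; ΔP_A = f(L/D)(ρV²/2) = 175.4 Pa.
Pipe B: V = Q/A = 0.02756/0.1007 = 0.2737 m/s; Re = 1.336e+04; ε/D = 0.000307; Haaland → f = 0.02899; ΔP_B = f(L/D)(ρV²/2) = 336.1 Pa.
ΔP_A/ΔP_B = 175.4/336.1 = 0.522.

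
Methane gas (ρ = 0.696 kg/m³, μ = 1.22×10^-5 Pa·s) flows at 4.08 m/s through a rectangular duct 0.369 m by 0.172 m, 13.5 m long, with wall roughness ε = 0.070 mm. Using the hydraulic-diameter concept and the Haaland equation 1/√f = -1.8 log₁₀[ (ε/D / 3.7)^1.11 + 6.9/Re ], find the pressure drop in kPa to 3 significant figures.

Hydraulic diameter D_h = 4A/P = 4·(0.369·0.172)/(2·(0.369+0.172)) = 0.2539/1.082 = 0.2346 m.
Re = ρVD_h/μ = 0.696·4.08·0.2346/1.22e-05 = 5.461e+04.
ε/D_h = 7e-05/0.2346 = 0.000298; Haaland gives 1/√f = -1.8 log₁₀[2.86e-05+0.000126] = 6.858, so f = 0.02126.
ΔP = f(L/D_h)(ρV²/2) = 0.02126·13.5/0.2346·5.793 = 7.087 Pa.
ΔP = 0.00709 kPa.

ΔP ≈ 0.00709 kPa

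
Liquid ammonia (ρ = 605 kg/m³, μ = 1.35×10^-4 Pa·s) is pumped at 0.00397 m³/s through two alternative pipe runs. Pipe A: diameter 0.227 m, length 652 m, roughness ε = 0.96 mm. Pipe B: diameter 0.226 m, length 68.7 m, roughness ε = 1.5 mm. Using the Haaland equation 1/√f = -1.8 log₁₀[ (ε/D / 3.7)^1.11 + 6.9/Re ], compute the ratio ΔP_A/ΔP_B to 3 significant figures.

ΔP_A/ΔP_B ≈ 8.18

Pipe A: V = Q/A = 0.00397/0.04047 = 0.0981 m/s; Re = 9.979e+04; ε/D = 0.00423; Haaland → f = 0.02989; ΔP_A = f(L/D)(ρV²/2) = 249.9 Pa.
Pipe B: V = Q/A = 0.00397/0.04011 = 0.09897 m/s; Re = 1.002e+05; ε/D = 0.00664; Haaland → f = 0.03393; ΔP_B = f(L/D)(ρV²/2) = 30.56 Pa.
ΔP_A/ΔP_B = 249.9/30.56 = 8.18.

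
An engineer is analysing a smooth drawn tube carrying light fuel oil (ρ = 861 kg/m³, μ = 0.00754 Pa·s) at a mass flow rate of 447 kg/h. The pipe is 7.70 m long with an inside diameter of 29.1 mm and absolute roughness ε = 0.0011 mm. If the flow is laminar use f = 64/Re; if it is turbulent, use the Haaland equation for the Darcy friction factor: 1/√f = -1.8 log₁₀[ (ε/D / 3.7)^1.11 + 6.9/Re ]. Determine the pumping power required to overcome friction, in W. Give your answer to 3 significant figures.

ṁ = 447 kg/h = 447/3600 = 0.1242 kg/s.
A = πD²/4 = π(0.0291)²/4 = 0.0006651 m²; mean velocity V = ṁ/(ρA) = 0.1242/(861 · 0.0006651) = 0.2168 m/s.
Reynolds number Re = ρVD/μ = 861 · 0.2168 · 0.0291 / 0.00754 = 720.5.
Re < 2300 → laminar flow, so f = 64/Re = 64/720.5 = 0.08882 (the turbulent correlation is not needed).
Darcy-Weisbach: ΔP = f(L/D)(ρV²/2) = 0.08882·(7.7/0.0291)·(861·0.2168²/2) = 0.08882·264.6·20.24 = 475.7 Pa.
Q = ṁ/ρ = 0.1242/861 = 0.0001442 m³/s.
Pumping power P = QΔP = 0.0001442·475.7 = 0.06860 W = 0.0686 W.

P ≈ 0.0686 W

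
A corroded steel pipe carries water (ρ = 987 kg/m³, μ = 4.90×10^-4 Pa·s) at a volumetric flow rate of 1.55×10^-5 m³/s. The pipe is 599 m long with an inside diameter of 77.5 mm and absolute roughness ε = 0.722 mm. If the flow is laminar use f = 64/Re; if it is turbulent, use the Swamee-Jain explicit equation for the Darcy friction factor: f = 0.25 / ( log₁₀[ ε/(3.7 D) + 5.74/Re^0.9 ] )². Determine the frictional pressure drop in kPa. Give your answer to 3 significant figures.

Cross-sectional area A = πD²/4 = π(0.0775)²/4 = 0.004717 m²; mean velocity V = Q/A = 1.55e-05/0.004717 = 0.003286 m/s.
Reynolds number Re = ρVD/μ = 987 · 0.003286 · 0.0775 / 0.00049 = 512.9.
Re < 2300 → laminar flow, so f = 64/Re = 64/512.9 = 0.1248 (the turbulent correlation is not needed).
Darcy-Weisbach: ΔP = f(L/D)(ρV²/2) = 0.1248·(599/0.0775)·(987·0.003286²/2) = 0.1248·7729·0.005328 = 5.138 Pa.
ΔP = 5.138 Pa = 0.00514 kPa.

ΔP ≈ 0.00514 kPa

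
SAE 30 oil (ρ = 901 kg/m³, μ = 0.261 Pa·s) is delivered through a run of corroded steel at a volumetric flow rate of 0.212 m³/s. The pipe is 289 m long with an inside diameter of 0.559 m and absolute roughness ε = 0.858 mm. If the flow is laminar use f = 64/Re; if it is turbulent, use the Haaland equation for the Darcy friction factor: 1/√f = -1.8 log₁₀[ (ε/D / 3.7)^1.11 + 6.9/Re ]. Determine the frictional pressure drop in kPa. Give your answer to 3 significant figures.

Cross-sectional area A = πD²/4 = π(0.559)²/4 = 0.2454 m²; mean velocity V = Q/A = 0.212/0.2454 = 0.8638 m/s.
Reynolds number Re = ρVD/μ = 901 · 0.8638 · 0.559 / 0.261 = 1667.
Re < 2300 → laminar flow, so f = 64/Re = 64/1667 = 0.03839 (the turbulent correlation is not needed).
Darcy-Weisbach: ΔP = f(L/D)(ρV²/2) = 0.03839·(289/0.559)·(901·0.8638²/2) = 0.03839·517·336.2 = 6672 Pa.
ΔP = 6672 Pa = 6.67 kPa.

ΔP ≈ 6.67 kPa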